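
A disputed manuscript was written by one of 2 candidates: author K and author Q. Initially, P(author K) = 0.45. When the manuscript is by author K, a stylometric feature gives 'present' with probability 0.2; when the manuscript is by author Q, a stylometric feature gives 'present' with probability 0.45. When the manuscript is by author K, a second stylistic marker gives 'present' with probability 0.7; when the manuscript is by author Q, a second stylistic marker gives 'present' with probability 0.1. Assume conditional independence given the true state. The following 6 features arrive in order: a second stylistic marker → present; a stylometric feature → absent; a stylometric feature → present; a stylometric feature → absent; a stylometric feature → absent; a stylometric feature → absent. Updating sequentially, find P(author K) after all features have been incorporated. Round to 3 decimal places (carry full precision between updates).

0.919

Apply Bayes' rule sequentially, carrying P(author K) forward.
After a second stylistic marker='present': P(author K) = 0.7·0.4500 / (0.7·0.4500 + 0.1·0.5500) ≈ 0.8514
After a stylometric feature='absent': P(author K) = 0.8·0.8514 / (0.8·0.8514 + 0.55·0.1486) ≈ 0.8928
After a stylometric feature='present': P(author K) = 0.2·0.8928 / (0.2·0.8928 + 0.45·0.1072) ≈ 0.7873
After a stylometric feature='absent': P(author K) = 0.8·0.7873 / (0.8·0.7873 + 0.55·0.2127) ≈ 0.8434
After a stylometric feature='absent': P(author K) = 0.8·0.8434 / (0.8·0.8434 + 0.55·0.1566) ≈ 0.8868
After a stylometric feature='absent': P(author K) = 0.8·0.8868 / (0.8·0.8868 + 0.55·0.1132) ≈ 0.9193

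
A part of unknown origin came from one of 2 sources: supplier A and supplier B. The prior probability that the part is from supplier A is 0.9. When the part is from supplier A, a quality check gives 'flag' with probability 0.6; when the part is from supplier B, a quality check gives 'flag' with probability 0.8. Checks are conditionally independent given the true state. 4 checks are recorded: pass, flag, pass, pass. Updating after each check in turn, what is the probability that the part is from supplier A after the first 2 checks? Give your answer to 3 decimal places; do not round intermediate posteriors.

After 'pass': P(supplier A) = 0.4·0.9000 / (0.4·0.9000 + 0.2·0.1000) ≈ 0.9474
After 'flag': P(supplier A) = 0.6·0.9474 / (0.6·0.9474 + 0.8·0.0526) ≈ 0.9310

0.931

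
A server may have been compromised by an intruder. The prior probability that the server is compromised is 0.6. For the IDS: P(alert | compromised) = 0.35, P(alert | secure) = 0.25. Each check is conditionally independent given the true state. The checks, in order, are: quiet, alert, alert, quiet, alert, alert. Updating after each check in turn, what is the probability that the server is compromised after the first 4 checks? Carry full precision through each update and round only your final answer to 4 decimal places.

After 'quiet': P(compromised) = 0.65·0.6000 / (0.65·0.6000 + 0.75·0.4000) ≈ 0.5652
After 'alert': P(compromised) = 0.35·0.5652 / (0.35·0.5652 + 0.25·0.4348) ≈ 0.6454
After 'alert': P(compromised) = 0.35·0.6454 / (0.35·0.6454 + 0.25·0.3546) ≈ 0.7182
After 'quiet': P(compromised) = 0.65·0.7182 / (0.65·0.7182 + 0.75·0.2818) ≈ 0.6883

0.6883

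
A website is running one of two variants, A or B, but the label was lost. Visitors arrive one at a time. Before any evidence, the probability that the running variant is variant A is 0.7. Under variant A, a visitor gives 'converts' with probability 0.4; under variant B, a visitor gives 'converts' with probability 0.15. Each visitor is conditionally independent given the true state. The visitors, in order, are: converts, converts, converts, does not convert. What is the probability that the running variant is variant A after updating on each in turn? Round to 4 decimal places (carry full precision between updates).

Apply Bayes' rule sequentially, carrying P(A) forward.
After 'converts': P(A) = 0.4·0.7000 / (0.4·0.7000 + 0.15·0.3000) ≈ 0.8615
After 'converts': P(A) = 0.4·0.8615 / (0.4·0.8615 + 0.15·0.1385) ≈ 0.9432
After 'converts': P(A) = 0.4·0.9432 / (0.4·0.9432 + 0.15·0.0568) ≈ 0.9779
After 'does not convert': P(A) = 0.6·0.9779 / (0.6·0.9779 + 0.85·0.0221) ≈ 0.9690

0.9690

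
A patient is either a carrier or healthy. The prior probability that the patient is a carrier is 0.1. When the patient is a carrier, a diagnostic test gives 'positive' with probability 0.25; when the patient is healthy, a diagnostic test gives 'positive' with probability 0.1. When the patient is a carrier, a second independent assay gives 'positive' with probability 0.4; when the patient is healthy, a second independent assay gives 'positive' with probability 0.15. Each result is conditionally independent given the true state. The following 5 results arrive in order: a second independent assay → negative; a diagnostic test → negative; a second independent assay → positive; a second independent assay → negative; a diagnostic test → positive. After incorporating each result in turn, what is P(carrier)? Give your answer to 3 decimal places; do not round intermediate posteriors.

Each posterior becomes the prior for the next update.
After a second independent assay='negative': P(carrier) = 0.6·0.1000 / (0.6·0.1000 + 0.85·0.9000) ≈ 0.0727
After a diagnostic test='negative': P(carrier) = 0.75·0.0727 / (0.75·0.0727 + 0.9·0.9273) ≈ 0.0613
After a second independent assay='positive': P(carrier) = 0.4·0.0613 / (0.4·0.0613 + 0.15·0.9387) ≈ 0.1484
After a second independent assay='negative': P(carrier) = 0.6·0.1484 / (0.6·0.1484 + 0.85·0.8516) ≈ 0.1096
After a diagnostic test='positive': P(carrier) = 0.25·0.1096 / (0.25·0.1096 + 0.1·0.8904) ≈ 0.2352

0.235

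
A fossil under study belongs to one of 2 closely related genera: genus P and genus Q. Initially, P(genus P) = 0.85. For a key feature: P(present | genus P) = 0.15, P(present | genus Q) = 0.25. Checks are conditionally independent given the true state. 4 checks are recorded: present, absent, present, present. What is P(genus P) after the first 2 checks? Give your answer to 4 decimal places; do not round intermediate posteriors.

After 'present': P(genus P) = 0.15·0.8500 / (0.15·0.8500 + 0.25·0.1500) ≈ 0.7727
After 'absent': P(genus P) = 0.85·0.7727 / (0.85·0.7727 + 0.75·0.2273) ≈ 0.7940

0.7940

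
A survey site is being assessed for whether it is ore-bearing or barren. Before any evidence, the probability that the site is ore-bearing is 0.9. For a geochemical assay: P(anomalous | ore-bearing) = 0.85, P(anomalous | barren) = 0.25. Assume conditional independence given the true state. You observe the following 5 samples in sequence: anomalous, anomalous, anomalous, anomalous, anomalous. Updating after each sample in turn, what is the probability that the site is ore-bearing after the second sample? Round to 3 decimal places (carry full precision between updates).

After 'anomalous': P(ore) = 0.85·0.9000 / (0.85·0.9000 + 0.25·0.1000) ≈ 0.9684
After 'anomalous': P(ore) = 0.85·0.9684 / (0.85·0.9684 + 0.25·0.0316) ≈ 0.9905

0.990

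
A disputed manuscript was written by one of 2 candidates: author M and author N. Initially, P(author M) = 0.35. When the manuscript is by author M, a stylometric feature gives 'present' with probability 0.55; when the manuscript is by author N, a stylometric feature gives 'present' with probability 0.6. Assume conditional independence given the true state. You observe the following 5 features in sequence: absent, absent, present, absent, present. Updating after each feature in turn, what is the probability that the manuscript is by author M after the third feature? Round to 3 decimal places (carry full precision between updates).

0.385

After 'absent': P(author M) = 0.45·0.3500 / (0.45·0.3500 + 0.4·0.6500) ≈ 0.3772
After 'absent': P(author M) = 0.45·0.3772 / (0.45·0.3772 + 0.4·0.6228) ≈ 0.4053
After 'present': P(author M) = 0.55·0.4053 / (0.55·0.4053 + 0.6·0.5947) ≈ 0.3845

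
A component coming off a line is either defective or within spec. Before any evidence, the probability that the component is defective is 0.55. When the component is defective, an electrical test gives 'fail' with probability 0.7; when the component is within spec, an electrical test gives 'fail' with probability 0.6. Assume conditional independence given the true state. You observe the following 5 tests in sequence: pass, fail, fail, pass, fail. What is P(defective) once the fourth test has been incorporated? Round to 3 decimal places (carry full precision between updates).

After 'pass': P(defective) = 0.3·0.5500 / (0.3·0.5500 + 0.4·0.4500) ≈ 0.4783
After 'fail': P(defective) = 0.7·0.4783 / (0.7·0.4783 + 0.6·0.5217) ≈ 0.5168
After 'fail': P(defective) = 0.7·0.5168 / (0.7·0.5168 + 0.6·0.4832) ≈ 0.5551
After 'pass': P(defective) = 0.3·0.5551 / (0.3·0.5551 + 0.4·0.4449) ≈ 0.4834

0.483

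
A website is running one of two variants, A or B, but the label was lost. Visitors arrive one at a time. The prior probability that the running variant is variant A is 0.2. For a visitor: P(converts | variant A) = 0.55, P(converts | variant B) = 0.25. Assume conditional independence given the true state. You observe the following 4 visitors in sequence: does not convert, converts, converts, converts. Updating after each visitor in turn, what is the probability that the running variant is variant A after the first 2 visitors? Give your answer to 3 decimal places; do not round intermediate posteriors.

Each posterior becomes the prior for the next update.
After 'does not convert': P(A) = 0.45·0.2000 / (0.45·0.2000 + 0.75·0.8000) ≈ 0.1304
After 'converts': P(A) = 0.55·0.1304 / (0.55·0.1304 + 0.25·0.8696) ≈ 0.2481

0.248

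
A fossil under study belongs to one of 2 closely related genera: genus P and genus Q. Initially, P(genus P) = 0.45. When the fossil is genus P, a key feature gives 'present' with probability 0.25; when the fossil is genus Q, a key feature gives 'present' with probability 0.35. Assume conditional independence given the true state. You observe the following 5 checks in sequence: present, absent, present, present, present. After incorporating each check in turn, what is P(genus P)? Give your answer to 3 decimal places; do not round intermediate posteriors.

0.197

After 'present': P(genus P) = 0.25·0.4500 / (0.25·0.4500 + 0.35·0.5500) ≈ 0.3689
After 'absent': P(genus P) = 0.75·0.3689 / (0.75·0.3689 + 0.65·0.6311) ≈ 0.4027
After 'present': P(genus P) = 0.25·0.4027 / (0.25·0.4027 + 0.35·0.5973) ≈ 0.3251
After 'present': P(genus P) = 0.25·0.3251 / (0.25·0.3251 + 0.35·0.6749) ≈ 0.2560
After 'present': P(genus P) = 0.25·0.2560 / (0.25·0.2560 + 0.35·0.7440) ≈ 0.1973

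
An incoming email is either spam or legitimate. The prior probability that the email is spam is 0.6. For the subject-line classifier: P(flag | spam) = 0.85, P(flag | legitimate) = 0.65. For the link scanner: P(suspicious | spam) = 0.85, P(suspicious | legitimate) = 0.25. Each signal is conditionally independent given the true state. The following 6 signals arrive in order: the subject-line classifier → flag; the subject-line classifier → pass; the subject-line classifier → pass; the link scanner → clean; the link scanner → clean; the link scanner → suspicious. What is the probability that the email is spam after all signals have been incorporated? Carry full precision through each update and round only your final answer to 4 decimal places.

Each posterior becomes the prior for the next update.
After the subject-line classifier='flag': P(spam) = 0.85·0.6000 / (0.85·0.6000 + 0.65·0.4000) ≈ 0.6623
After the subject-line classifier='pass': P(spam) = 0.15·0.6623 / (0.15·0.6623 + 0.35·0.3377) ≈ 0.4567
After the subject-line classifier='pass': P(spam) = 0.15·0.4567 / (0.15·0.4567 + 0.35·0.5433) ≈ 0.2649
After the link scanner='clean': P(spam) = 0.15·0.2649 / (0.15·0.2649 + 0.75·0.7351) ≈ 0.0672
After the link scanner='clean': P(spam) = 0.15·0.0672 / (0.15·0.0672 + 0.75·0.9328) ≈ 0.0142
After the link scanner='suspicious': P(spam) = 0.85·0.0142 / (0.85·0.0142 + 0.25·0.9858) ≈ 0.0467

0.0467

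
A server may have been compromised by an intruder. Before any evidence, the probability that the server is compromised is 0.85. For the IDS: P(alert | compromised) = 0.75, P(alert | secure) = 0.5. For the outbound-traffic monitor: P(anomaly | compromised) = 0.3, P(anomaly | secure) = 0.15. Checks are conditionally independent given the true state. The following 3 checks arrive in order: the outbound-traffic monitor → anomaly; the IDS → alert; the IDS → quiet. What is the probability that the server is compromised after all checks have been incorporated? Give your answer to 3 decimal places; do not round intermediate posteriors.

After the outbound-traffic monitor='anomaly': P(compromised) = 0.3·0.8500 / (0.3·0.8500 + 0.15·0.1500) ≈ 0.9189
After the IDS='alert': P(compromised) = 0.75·0.9189 / (0.75·0.9189 + 0.5·0.0811) ≈ 0.9444
After the IDS='quiet': P(compromised) = 0.25·0.9444 / (0.25·0.9444 + 0.5·0.0556) ≈ 0.8947

0.895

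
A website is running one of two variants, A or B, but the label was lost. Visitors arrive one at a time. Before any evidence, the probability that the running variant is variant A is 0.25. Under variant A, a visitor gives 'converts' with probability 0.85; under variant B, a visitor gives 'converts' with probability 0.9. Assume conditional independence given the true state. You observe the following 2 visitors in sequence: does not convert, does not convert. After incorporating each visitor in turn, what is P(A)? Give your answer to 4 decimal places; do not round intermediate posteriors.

0.4286

Apply Bayes' rule sequentially, carrying P(A) forward.
After 'does not convert': P(A) = 0.15·0.2500 / (0.15·0.2500 + 0.1·0.7500) ≈ 0.3333
After 'does not convert': P(A) = 0.15·0.3333 / (0.15·0.3333 + 0.1·0.6667) ≈ 0.4286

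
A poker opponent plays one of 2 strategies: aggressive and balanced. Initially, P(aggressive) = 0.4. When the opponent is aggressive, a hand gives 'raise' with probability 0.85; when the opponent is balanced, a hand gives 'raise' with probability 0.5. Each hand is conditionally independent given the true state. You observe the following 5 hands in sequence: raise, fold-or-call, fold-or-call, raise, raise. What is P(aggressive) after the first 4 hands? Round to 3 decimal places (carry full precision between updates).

After 'raise': P(aggressive) = 0.85·0.4000 / (0.85·0.4000 + 0.5·0.6000) ≈ 0.5312
After 'fold-or-call': P(aggressive) = 0.15·0.5312 / (0.15·0.5312 + 0.5·0.4688) ≈ 0.2537
After 'fold-or-call': P(aggressive) = 0.15·0.2537 / (0.15·0.2537 + 0.5·0.7463) ≈ 0.0926
After 'raise': P(aggressive) = 0.85·0.0926 / (0.85·0.0926 + 0.5·0.9074) ≈ 0.1478

0.148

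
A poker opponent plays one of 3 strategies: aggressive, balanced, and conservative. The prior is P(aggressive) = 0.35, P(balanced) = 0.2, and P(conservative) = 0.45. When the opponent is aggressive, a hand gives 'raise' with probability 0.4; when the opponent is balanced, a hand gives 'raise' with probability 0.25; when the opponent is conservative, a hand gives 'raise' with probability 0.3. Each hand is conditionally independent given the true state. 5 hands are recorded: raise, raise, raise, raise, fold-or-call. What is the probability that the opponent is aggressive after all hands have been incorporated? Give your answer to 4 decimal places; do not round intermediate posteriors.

After 'raise': normaliser = 0.4·0.3500 + 0.25·0.2000 + 0.3·0.4500; P(aggressive) ≈ 0.4308, P(balanced) ≈ 0.1538, P(conservative) ≈ 0.4154
After 'raise': normaliser = 0.4·0.4308 + 0.25·0.1538 + 0.3·0.4154; P(aggressive) ≈ 0.5138, P(balanced) ≈ 0.1147, P(conservative) ≈ 0.3716
After 'raise': normaliser = 0.4·0.5138 + 0.25·0.1147 + 0.3·0.3716; P(aggressive) ≈ 0.5946, P(balanced) ≈ 0.0829, P(conservative) ≈ 0.3225
After 'raise': normaliser = 0.4·0.5946 + 0.25·0.0829 + 0.3·0.3225; P(aggressive) ≈ 0.6693, P(balanced) ≈ 0.0584, P(conservative) ≈ 0.2723
After 'fold-or-call': normaliser = 0.6·0.6693 + 0.75·0.0584 + 0.7·0.2723; P(aggressive) ≈ 0.6315, P(balanced) ≈ 0.0688, P(conservative) ≈ 0.2997

0.6315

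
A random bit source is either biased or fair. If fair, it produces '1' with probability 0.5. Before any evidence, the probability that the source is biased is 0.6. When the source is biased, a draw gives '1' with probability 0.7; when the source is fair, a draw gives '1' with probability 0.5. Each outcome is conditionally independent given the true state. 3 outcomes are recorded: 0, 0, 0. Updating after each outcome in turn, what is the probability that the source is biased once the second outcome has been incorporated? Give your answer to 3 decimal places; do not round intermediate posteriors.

Each posterior becomes the prior for the next update.
After '0': P(biased) = 0.3·0.6000 / (0.3·0.6000 + 0.5·0.4000) ≈ 0.4737
After '0': P(biased) = 0.3·0.4737 / (0.3·0.4737 + 0.5·0.5263) ≈ 0.3506

0.351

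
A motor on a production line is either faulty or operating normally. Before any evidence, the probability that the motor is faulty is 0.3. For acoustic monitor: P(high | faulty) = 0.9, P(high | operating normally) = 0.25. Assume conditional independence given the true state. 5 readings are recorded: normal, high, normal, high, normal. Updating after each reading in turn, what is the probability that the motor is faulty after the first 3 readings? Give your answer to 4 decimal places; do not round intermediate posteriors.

Each posterior becomes the prior for the next update.
After 'normal': P(faulty) = 0.1·0.3000 / (0.1·0.3000 + 0.75·0.7000) ≈ 0.0541
After 'high': P(faulty) = 0.9·0.0541 / (0.9·0.0541 + 0.25·0.9459) ≈ 0.1706
After 'normal': P(faulty) = 0.1·0.1706 / (0.1·0.1706 + 0.75·0.8294) ≈ 0.0267

0.0267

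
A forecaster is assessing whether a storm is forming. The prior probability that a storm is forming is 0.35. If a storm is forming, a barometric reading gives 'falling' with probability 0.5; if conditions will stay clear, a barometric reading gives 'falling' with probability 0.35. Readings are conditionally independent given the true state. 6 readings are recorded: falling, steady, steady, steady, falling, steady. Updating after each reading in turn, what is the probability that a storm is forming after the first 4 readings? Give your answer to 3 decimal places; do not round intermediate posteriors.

0.259

Apply Bayes' rule sequentially, carrying P(storm) forward.
After 'falling': P(storm) = 0.5·0.3500 / (0.5·0.3500 + 0.35·0.6500) ≈ 0.4348
After 'steady': P(storm) = 0.5·0.4348 / (0.5·0.4348 + 0.65·0.5652) ≈ 0.3717
After 'steady': P(storm) = 0.5·0.3717 / (0.5·0.3717 + 0.65·0.6283) ≈ 0.3128
After 'steady': P(storm) = 0.5·0.3128 / (0.5·0.3128 + 0.65·0.6872) ≈ 0.2593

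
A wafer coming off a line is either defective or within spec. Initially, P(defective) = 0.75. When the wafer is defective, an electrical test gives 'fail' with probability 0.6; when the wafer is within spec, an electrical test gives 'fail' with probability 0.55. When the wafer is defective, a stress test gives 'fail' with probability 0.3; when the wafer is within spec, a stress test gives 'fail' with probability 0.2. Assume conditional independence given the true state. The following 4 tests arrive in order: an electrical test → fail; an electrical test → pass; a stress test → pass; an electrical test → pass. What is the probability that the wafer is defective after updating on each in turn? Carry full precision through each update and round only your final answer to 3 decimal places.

Each posterior becomes the prior for the next update.
After an electrical test='fail': P(defective) = 0.6·0.7500 / (0.6·0.7500 + 0.55·0.2500) ≈ 0.7660
After an electrical test='pass': P(defective) = 0.4·0.7660 / (0.4·0.7660 + 0.45·0.2340) ≈ 0.7442
After a stress test='pass': P(defective) = 0.7·0.7442 / (0.7·0.7442 + 0.8·0.2558) ≈ 0.7179
After an electrical test='pass': P(defective) = 0.4·0.7179 / (0.4·0.7179 + 0.45·0.2821) ≈ 0.6935

0.693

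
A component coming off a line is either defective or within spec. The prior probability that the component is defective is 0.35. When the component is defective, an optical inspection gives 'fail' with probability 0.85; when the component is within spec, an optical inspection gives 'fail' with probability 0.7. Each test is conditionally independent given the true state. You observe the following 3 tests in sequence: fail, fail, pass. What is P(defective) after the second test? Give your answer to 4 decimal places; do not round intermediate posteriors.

0.4426

After 'fail': P(defective) = 0.85·0.3500 / (0.85·0.3500 + 0.7·0.6500) ≈ 0.3953
After 'fail': P(defective) = 0.85·0.3953 / (0.85·0.3953 + 0.7·0.6047) ≈ 0.4426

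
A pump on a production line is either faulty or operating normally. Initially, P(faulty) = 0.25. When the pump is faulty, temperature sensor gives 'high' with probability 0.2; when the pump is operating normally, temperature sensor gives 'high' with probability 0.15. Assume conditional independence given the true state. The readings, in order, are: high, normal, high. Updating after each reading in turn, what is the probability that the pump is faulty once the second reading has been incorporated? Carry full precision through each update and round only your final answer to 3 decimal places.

0.295

After 'high': P(faulty) = 0.2·0.2500 / (0.2·0.2500 + 0.15·0.7500) ≈ 0.3077
After 'normal': P(faulty) = 0.8·0.3077 / (0.8·0.3077 + 0.85·0.6923) ≈ 0.2949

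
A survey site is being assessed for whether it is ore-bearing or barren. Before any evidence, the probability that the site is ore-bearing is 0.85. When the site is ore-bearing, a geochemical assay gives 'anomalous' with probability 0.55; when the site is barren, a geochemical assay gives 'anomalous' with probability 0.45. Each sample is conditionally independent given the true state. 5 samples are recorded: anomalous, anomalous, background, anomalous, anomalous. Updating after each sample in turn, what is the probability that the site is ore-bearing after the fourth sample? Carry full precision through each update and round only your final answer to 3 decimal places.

0.894

After 'anomalous': P(ore) = 0.55·0.8500 / (0.55·0.8500 + 0.45·0.1500) ≈ 0.8738
After 'anomalous': P(ore) = 0.55·0.8738 / (0.55·0.8738 + 0.45·0.1262) ≈ 0.8943
After 'background': P(ore) = 0.45·0.8943 / (0.45·0.8943 + 0.55·0.1057) ≈ 0.8738
After 'anomalous': P(ore) = 0.55·0.8738 / (0.55·0.8738 + 0.45·0.1262) ≈ 0.8943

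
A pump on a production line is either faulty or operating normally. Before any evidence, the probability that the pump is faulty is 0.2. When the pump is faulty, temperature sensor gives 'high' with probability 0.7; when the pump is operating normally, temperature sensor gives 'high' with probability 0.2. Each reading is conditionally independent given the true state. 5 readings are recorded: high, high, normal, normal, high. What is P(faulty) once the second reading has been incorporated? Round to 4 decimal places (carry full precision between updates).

0.7538

After 'high': P(faulty) = 0.7·0.2000 / (0.7·0.2000 + 0.2·0.8000) ≈ 0.4667
After 'high': P(faulty) = 0.7·0.4667 / (0.7·0.4667 + 0.2·0.5333) ≈ 0.7538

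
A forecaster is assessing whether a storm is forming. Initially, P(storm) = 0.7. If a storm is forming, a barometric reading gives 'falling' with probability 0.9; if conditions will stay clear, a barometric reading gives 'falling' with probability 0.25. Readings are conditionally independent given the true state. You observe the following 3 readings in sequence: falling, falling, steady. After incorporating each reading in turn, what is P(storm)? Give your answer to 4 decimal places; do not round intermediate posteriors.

0.8013

After 'falling': P(storm) = 0.9·0.7000 / (0.9·0.7000 + 0.25·0.3000) ≈ 0.8936
After 'falling': P(storm) = 0.9·0.8936 / (0.9·0.8936 + 0.25·0.1064) ≈ 0.9680
After 'steady': P(storm) = 0.1·0.9680 / (0.1·0.9680 + 0.75·0.0320) ≈ 0.8013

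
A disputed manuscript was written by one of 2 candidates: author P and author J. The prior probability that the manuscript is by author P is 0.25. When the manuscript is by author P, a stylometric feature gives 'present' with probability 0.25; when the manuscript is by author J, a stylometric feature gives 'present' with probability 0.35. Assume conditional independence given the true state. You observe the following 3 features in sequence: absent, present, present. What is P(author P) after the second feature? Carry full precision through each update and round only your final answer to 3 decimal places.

0.216

Each posterior becomes the prior for the next update.
After 'absent': P(author P) = 0.75·0.2500 / (0.75·0.2500 + 0.65·0.7500) ≈ 0.2778
After 'present': P(author P) = 0.25·0.2778 / (0.25·0.2778 + 0.35·0.7222) ≈ 0.2155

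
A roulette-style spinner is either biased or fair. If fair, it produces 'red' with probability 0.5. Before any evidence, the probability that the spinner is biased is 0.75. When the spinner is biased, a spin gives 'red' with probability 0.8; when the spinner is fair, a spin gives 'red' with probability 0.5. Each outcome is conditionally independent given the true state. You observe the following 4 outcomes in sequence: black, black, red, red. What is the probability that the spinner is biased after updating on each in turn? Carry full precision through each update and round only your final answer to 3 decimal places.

After 'black': P(biased) = 0.2·0.7500 / (0.2·0.7500 + 0.5·0.2500) ≈ 0.5455
After 'black': P(biased) = 0.2·0.5455 / (0.2·0.5455 + 0.5·0.4545) ≈ 0.3243
After 'red': P(biased) = 0.8·0.3243 / (0.8·0.3243 + 0.5·0.6757) ≈ 0.4344
After 'red': P(biased) = 0.8·0.4344 / (0.8·0.4344 + 0.5·0.5656) ≈ 0.5513

0.551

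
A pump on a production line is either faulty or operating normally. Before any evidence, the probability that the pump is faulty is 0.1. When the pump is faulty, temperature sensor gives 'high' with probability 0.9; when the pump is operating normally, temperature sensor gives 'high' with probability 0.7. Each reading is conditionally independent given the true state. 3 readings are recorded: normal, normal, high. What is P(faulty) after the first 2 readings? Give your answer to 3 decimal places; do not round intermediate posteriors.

0.012

Each posterior becomes the prior for the next update.
After 'normal': P(faulty) = 0.1·0.1000 / (0.1·0.1000 + 0.3·0.9000) ≈ 0.0357
After 'normal': P(faulty) = 0.1·0.0357 / (0.1·0.0357 + 0.3·0.9643) ≈ 0.0122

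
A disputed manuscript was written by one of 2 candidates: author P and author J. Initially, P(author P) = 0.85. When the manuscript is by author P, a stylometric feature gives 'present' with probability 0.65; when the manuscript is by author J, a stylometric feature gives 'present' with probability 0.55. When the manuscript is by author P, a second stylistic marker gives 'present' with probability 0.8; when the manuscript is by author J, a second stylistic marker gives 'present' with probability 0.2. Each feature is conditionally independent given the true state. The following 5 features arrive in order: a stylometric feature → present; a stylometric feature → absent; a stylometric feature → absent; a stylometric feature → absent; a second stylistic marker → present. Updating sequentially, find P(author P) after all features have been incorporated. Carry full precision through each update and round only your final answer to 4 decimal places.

0.9265

After a stylometric feature='present': P(author P) = 0.65·0.8500 / (0.65·0.8500 + 0.55·0.1500) ≈ 0.8701
After a stylometric feature='absent': P(author P) = 0.35·0.8701 / (0.35·0.8701 + 0.45·0.1299) ≈ 0.8389
After a stylometric feature='absent': P(author P) = 0.35·0.8389 / (0.35·0.8389 + 0.45·0.1611) ≈ 0.8020
After a stylometric feature='absent': P(author P) = 0.35·0.8020 / (0.35·0.8020 + 0.45·0.1980) ≈ 0.7591
After a second stylistic marker='present': P(author P) = 0.8·0.7591 / (0.8·0.7591 + 0.2·0.2409) ≈ 0.9265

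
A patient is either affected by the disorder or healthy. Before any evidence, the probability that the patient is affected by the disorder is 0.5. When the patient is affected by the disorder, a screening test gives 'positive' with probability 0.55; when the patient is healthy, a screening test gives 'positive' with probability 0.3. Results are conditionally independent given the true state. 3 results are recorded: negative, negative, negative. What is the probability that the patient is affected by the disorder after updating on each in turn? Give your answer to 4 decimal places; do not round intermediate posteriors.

After 'negative': P(affected) = 0.45·0.5000 / (0.45·0.5000 + 0.7·0.5000) ≈ 0.3913
After 'negative': P(affected) = 0.45·0.3913 / (0.45·0.3913 + 0.7·0.6087) ≈ 0.2924
After 'negative': P(affected) = 0.45·0.2924 / (0.45·0.2924 + 0.7·0.7076) ≈ 0.2099

0.2099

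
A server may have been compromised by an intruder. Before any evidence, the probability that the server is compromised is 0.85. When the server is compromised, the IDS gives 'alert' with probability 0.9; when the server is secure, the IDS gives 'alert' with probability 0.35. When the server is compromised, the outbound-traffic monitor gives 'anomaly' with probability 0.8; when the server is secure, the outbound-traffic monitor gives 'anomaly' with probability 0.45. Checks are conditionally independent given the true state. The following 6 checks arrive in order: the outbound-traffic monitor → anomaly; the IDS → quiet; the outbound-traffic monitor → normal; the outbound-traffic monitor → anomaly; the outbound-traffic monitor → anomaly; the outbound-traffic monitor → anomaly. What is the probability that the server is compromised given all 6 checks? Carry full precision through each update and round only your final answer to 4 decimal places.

After the outbound-traffic monitor='anomaly': P(compromised) = 0.8·0.8500 / (0.8·0.8500 + 0.45·0.1500) ≈ 0.9097
After the IDS='quiet': P(compromised) = 0.1·0.9097 / (0.1·0.9097 + 0.65·0.0903) ≈ 0.6078
After the outbound-traffic monitor='normal': P(compromised) = 0.2·0.6078 / (0.2·0.6078 + 0.55·0.3922) ≈ 0.3604
After the outbound-traffic monitor='anomaly': P(compromised) = 0.8·0.3604 / (0.8·0.3604 + 0.45·0.6396) ≈ 0.5005
After the outbound-traffic monitor='anomaly': P(compromised) = 0.8·0.5005 / (0.8·0.5005 + 0.45·0.4995) ≈ 0.6404
After the outbound-traffic monitor='anomaly': P(compromised) = 0.8·0.6404 / (0.8·0.6404 + 0.45·0.3596) ≈ 0.7600

0.7600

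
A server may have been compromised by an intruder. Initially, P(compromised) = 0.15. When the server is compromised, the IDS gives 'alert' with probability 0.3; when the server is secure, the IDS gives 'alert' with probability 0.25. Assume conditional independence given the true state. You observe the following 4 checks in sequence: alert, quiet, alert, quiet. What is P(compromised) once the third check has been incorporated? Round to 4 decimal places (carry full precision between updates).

Apply Bayes' rule sequentially, carrying P(compromised) forward.
After 'alert': P(compromised) = 0.3·0.1500 / (0.3·0.1500 + 0.25·0.8500) ≈ 0.1748
After 'quiet': P(compromised) = 0.7·0.1748 / (0.7·0.1748 + 0.75·0.8252) ≈ 0.1650
After 'alert': P(compromised) = 0.3·0.1650 / (0.3·0.1650 + 0.25·0.8350) ≈ 0.1917

0.1917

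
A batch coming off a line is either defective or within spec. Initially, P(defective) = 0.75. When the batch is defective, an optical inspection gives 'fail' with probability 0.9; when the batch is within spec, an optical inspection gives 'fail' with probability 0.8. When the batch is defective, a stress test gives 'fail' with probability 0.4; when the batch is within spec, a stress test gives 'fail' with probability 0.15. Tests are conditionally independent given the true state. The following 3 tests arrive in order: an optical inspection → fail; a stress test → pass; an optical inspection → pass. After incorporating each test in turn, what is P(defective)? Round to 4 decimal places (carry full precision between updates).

0.5436

Each posterior becomes the prior for the next update.
After an optical inspection='fail': P(defective) = 0.9·0.7500 / (0.9·0.7500 + 0.8·0.2500) ≈ 0.7714
After a stress test='pass': P(defective) = 0.6·0.7714 / (0.6·0.7714 + 0.85·0.2286) ≈ 0.7043
After an optical inspection='pass': P(defective) = 0.1·0.7043 / (0.1·0.7043 + 0.2·0.2957) ≈ 0.5436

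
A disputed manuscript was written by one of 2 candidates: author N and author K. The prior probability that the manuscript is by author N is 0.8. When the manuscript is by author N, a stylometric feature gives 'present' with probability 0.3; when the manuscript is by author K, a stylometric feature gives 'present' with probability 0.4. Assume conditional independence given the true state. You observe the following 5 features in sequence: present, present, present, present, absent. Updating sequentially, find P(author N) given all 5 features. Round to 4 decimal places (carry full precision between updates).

0.5962

After 'present': P(author N) = 0.3·0.8000 / (0.3·0.8000 + 0.4·0.2000) ≈ 0.7500
After 'present': P(author N) = 0.3·0.7500 / (0.3·0.7500 + 0.4·0.2500) ≈ 0.6923
After 'present': P(author N) = 0.3·0.6923 / (0.3·0.6923 + 0.4·0.3077) ≈ 0.6279
After 'present': P(author N) = 0.3·0.6279 / (0.3·0.6279 + 0.4·0.3721) ≈ 0.5586
After 'absent': P(author N) = 0.7·0.5586 / (0.7·0.5586 + 0.6·0.4414) ≈ 0.5962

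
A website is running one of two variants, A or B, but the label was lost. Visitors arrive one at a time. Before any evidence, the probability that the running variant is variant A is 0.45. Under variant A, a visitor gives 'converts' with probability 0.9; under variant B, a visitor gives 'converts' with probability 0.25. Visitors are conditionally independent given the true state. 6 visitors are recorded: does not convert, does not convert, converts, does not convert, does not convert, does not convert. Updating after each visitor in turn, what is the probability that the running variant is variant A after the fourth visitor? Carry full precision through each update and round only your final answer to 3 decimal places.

0.007

After 'does not convert': P(A) = 0.1·0.4500 / (0.1·0.4500 + 0.75·0.5500) ≈ 0.0984
After 'does not convert': P(A) = 0.1·0.0984 / (0.1·0.0984 + 0.75·0.9016) ≈ 0.0143
After 'converts': P(A) = 0.9·0.0143 / (0.9·0.0143 + 0.25·0.9857) ≈ 0.0498
After 'does not convert': P(A) = 0.1·0.0498 / (0.1·0.0498 + 0.75·0.9502) ≈ 0.0069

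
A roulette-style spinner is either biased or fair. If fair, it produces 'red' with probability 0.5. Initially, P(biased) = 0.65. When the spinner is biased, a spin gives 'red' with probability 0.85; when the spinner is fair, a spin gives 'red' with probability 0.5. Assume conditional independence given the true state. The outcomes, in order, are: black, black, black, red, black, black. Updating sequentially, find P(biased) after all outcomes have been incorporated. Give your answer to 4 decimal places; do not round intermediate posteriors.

0.0076

After 'black': P(biased) = 0.15·0.6500 / (0.15·0.6500 + 0.5·0.3500) ≈ 0.3578
After 'black': P(biased) = 0.15·0.3578 / (0.15·0.3578 + 0.5·0.6422) ≈ 0.1432
After 'black': P(biased) = 0.15·0.1432 / (0.15·0.1432 + 0.5·0.8568) ≈ 0.0477
After 'red': P(biased) = 0.85·0.0477 / (0.85·0.0477 + 0.5·0.9523) ≈ 0.0785
After 'black': P(biased) = 0.15·0.0785 / (0.15·0.0785 + 0.5·0.9215) ≈ 0.0249
After 'black': P(biased) = 0.15·0.0249 / (0.15·0.0249 + 0.5·0.9751) ≈ 0.0076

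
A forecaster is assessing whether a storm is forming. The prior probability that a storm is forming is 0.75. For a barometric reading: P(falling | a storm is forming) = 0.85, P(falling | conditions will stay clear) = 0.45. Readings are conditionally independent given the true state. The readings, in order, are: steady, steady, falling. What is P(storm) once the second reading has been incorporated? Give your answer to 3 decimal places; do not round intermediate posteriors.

Apply Bayes' rule sequentially, carrying P(storm) forward.
After 'steady': P(storm) = 0.15·0.7500 / (0.15·0.7500 + 0.55·0.2500) ≈ 0.4500
After 'steady': P(storm) = 0.15·0.4500 / (0.15·0.4500 + 0.55·0.5500) ≈ 0.1824

0.182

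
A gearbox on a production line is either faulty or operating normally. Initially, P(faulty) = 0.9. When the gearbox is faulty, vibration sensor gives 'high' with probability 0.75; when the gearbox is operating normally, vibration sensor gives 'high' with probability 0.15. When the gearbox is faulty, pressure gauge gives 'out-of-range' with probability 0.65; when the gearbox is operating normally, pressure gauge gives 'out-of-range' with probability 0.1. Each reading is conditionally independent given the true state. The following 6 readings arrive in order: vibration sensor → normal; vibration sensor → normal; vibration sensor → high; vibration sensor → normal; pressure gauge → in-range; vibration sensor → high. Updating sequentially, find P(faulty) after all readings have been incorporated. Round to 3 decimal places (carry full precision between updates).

Apply Bayes' rule sequentially, carrying P(faulty) forward.
After vibration sensor='normal': P(faulty) = 0.25·0.9000 / (0.25·0.9000 + 0.85·0.1000) ≈ 0.7258
After vibration sensor='normal': P(faulty) = 0.25·0.7258 / (0.25·0.7258 + 0.85·0.2742) ≈ 0.4377
After vibration sensor='high': P(faulty) = 0.75·0.4377 / (0.75·0.4377 + 0.15·0.5623) ≈ 0.7956
After vibration sensor='normal': P(faulty) = 0.25·0.7956 / (0.25·0.7956 + 0.85·0.2044) ≈ 0.5338
After pressure gauge='in-range': P(faulty) = 0.35·0.5338 / (0.35·0.5338 + 0.9·0.4662) ≈ 0.3081
After vibration sensor='high': P(faulty) = 0.75·0.3081 / (0.75·0.3081 + 0.15·0.6919) ≈ 0.6900

0.690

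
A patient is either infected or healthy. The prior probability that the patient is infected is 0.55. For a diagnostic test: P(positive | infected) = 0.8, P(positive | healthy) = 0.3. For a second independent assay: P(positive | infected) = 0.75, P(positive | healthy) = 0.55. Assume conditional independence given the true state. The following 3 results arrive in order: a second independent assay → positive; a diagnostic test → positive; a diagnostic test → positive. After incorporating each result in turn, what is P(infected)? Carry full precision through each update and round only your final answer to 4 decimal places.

After a second independent assay='positive': P(infected) = 0.75·0.5500 / (0.75·0.5500 + 0.55·0.4500) ≈ 0.6250
After a diagnostic test='positive': P(infected) = 0.8·0.6250 / (0.8·0.6250 + 0.3·0.3750) ≈ 0.8163
After a diagnostic test='positive': P(infected) = 0.8·0.8163 / (0.8·0.8163 + 0.3·0.1837) ≈ 0.9222

0.9222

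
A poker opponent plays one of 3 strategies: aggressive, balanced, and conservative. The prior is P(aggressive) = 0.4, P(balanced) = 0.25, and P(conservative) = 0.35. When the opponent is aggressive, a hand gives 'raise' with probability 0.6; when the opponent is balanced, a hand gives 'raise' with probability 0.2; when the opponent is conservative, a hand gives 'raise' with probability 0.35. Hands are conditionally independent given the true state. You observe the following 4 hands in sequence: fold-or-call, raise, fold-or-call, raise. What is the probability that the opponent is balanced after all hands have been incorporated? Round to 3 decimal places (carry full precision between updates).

0.135

After 'fold-or-call': normaliser = 0.4·0.4000 + 0.8·0.2500 + 0.65·0.3500; P(aggressive) ≈ 0.2723, P(balanced) ≈ 0.3404, P(conservative) ≈ 0.3872
After 'raise': normaliser = 0.6·0.2723 + 0.2·0.3404 + 0.35·0.3872; P(aggressive) ≈ 0.4452, P(balanced) ≈ 0.1855, P(conservative) ≈ 0.3693
After 'fold-or-call': normaliser = 0.4·0.4452 + 0.8·0.1855 + 0.65·0.3693; P(aggressive) ≈ 0.3144, P(balanced) ≈ 0.2620, P(conservative) ≈ 0.4237
After 'raise': normaliser = 0.6·0.3144 + 0.2·0.2620 + 0.35·0.4237; P(aggressive) ≈ 0.4845, P(balanced) ≈ 0.1346, P(conservative) ≈ 0.3809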